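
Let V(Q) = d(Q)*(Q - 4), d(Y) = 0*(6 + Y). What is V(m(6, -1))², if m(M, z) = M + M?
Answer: 0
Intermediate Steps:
d(Y) = 0
m(M, z) = 2*M
V(Q) = 0 (V(Q) = 0*(Q - 4) = 0*(-4 + Q) = 0)
V(m(6, -1))² = 0² = 0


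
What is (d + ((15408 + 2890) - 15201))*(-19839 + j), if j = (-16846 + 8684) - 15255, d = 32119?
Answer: -1523303296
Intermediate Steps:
j = -23417 (j = -8162 - 15255 = -23417)
(d + ((15408 + 2890) - 15201))*(-19839 + j) = (32119 + ((15408 + 2890) - 15201))*(-19839 - 23417) = (32119 + (18298 - 15201))*(-43256) = (32119 + 3097)*(-43256) = 35216*(-43256) = -1523303296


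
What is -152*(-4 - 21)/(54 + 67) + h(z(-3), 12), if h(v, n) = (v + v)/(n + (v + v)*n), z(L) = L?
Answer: 38121/1210 ≈ 31.505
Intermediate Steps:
h(v, n) = 2*v/(n + 2*n*v) (h(v, n) = (2*v)/(n + (2*v)*n) = (2*v)/(n + 2*n*v) = 2*v/(n + 2*n*v))
-152*(-4 - 21)/(54 + 67) + h(z(-3), 12) = -152*(-4 - 21)/(54 + 67) + 2*(-3)/(12*(1 + 2*(-3))) = -(-3800)/121 + 2*(-3)*(1/12)/(1 - 6) = -(-3800)/121 + 2*(-3)*(1/12)/(-5) = -152*(-25/121) + 2*(-3)*(1/12)*(-⅕) = 3800/121 + ⅒ = 38121/1210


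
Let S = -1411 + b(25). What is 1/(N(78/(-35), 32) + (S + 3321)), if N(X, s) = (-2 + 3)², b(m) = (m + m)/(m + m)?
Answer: 1/1912 ≈ 0.00052301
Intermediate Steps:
b(m) = 1 (b(m) = (2*m)/((2*m)) = (2*m)*(1/(2*m)) = 1)
N(X, s) = 1 (N(X, s) = 1² = 1)
S = -1410 (S = -1411 + 1 = -1410)
1/(N(78/(-35), 32) + (S + 3321)) = 1/(1 + (-1410 + 3321)) = 1/(1 + 1911) = 1/1912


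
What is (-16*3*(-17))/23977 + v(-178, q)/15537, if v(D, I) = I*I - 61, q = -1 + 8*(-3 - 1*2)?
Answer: 17173644/124176883 ≈ 0.13830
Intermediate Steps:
q = -41 (q = -1 + 8*(-3 - 2) = -1 + 8*(-5) = -1 - 40 = -41)
v(D, I) = -61 + I**2 (v(D, I) = I**2 - 61 = -61 + I**2)
(-16*3*(-17))/23977 + v(-178, q)/15537 = (-16*3*(-17))/23977 + (-61 + (-41)**2)/15537 = -48*(-17)*(1/23977) + (-61 + 1681)*(1/15537) = 816*(1/23977) + 1620*(1/15537) = 816/23977 + 540/5179 = 17173644/124176883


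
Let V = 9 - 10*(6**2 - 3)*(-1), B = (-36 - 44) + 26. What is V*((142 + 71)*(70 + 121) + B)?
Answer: 13773231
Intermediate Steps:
B = -54 (B = -80 + 26 = -54)
V = 339 (V = 9 - 10*(36 - 3)*(-1) = 9 - 330*(-1) = 9 - 10*(-33) = 9 + 330 = 339)
V*((142 + 71)*(70 + 121) + B) = 339*((142 + 71)*(70 + 121) - 54) = 339*(213*191 - 54) = 339*(40683 - 54) = 339*40629 = 13773231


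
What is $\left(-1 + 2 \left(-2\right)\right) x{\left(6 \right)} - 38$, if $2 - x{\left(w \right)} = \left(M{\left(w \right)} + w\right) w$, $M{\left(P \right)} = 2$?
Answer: $192$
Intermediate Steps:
$x{\left(w \right)} = 2 - w \left(2 + w\right)$ ($x{\left(w \right)} = 2 - \left(2 + w\right) w = 2 - w \left(2 + w\right)$)
$\left(-1 + 2 \left(-2\right)\right) x{\left(6 \right)} - 38 = \left(-1 + 2 \left(-2\right)\right) \left(2 - 6^{2} - 12\right) - 38 = \left(-1 - 4\right) \left(2 - 36 - 12\right) - 38 = - 5 \left(2 - 36 - 12\right) - 38 = \left(-5\right) \left(-46\right) - 38 = 230 - 38 = 192$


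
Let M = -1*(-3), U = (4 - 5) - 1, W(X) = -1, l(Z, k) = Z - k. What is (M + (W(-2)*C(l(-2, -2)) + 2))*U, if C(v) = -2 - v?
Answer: -14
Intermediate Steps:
U = -2 (U = -1 - 1 = -2)
M = 3
(M + (W(-2)*C(l(-2, -2)) + 2))*U = (3 + (-(-2 - (-2 - 1*(-2))) + 2))*(-2) = (3 + (-(-2 - (-2 + 2)) + 2))*(-2) = (3 + (-(-2 - 1*0) + 2))*(-2) = (3 + (-(-2 + 0) + 2))*(-2) = (3 + (-1*(-2) + 2))*(-2) = (3 + (2 + 2))*(-2) = (3 + 4)*(-2) = 7*(-2) = -14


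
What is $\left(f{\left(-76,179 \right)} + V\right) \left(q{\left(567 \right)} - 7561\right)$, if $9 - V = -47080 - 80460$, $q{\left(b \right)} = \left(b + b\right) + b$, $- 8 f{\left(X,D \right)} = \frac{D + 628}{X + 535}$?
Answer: $- \frac{228715370755}{306} \approx -7.4744 \cdot 10^{8}$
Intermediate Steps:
$f{\left(X,D \right)} = - \frac{628 + D}{8 \left(535 + X\right)}$ ($f{\left(X,D \right)} = - \frac{\left(D + 628\right) \frac{1}{X + 535}}{8} = - \frac{\left(628 + D\right) \frac{1}{535 + X}}{8} = - \frac{\frac{1}{535 + X} \left(628 + D\right)}{8} = - \frac{628 + D}{8 \left(535 + X\right)}$)
$q{\left(b \right)} = 3 b$ ($q{\left(b \right)} = 2 b + b = 3 b$)
$V = 127549$ ($V = 9 - \left(-47080 - 80460\right) = 9 - -127540 = 9 + 127540 = 127549$)
$\left(f{\left(-76,179 \right)} + V\right) \left(q{\left(567 \right)} - 7561\right) = \left(\frac{-628 - 179}{8 \left(535 - 76\right)} + 127549\right) \left(3 \cdot 567 - 7561\right) = \left(\frac{-628 - 179}{8 \cdot 459} + 127549\right) \left(1701 - 7561\right) = \left(\frac{1}{8} \cdot \frac{1}{459} \left(-807\right) + 127549\right) \left(-5860\right) = \left(- \frac{269}{1224} + 127549\right) \left(-5860\right) = \frac{156119707}{1224} \left(-5860\right) = - \frac{228715370755}{306}$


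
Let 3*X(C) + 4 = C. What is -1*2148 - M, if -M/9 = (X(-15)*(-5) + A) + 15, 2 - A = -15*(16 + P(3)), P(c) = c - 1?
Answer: 720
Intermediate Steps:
P(c) = -1 + c
A = 272 (A = 2 - (-15)*(16 + (-1 + 3)) = 2 - (-15)*(16 + 2) = 2 - (-15)*18 = 2 - 1*(-270) = 2 + 270 = 272)
X(C) = -4/3 + C/3
M = -2868 (M = -9*(((-4/3 + (⅓)*(-15))*(-5) + 272) + 15) = -9*(((-4/3 - 5)*(-5) + 272) + 15) = -9*((-19/3*(-5) + 272) + 15) = -9*((95/3 + 272) + 15) = -9*(911/3 + 15) = -9*956/3 = -2868)
-1*2148 - M = -1*2148 - 1*(-2868) = -2148 + 2868 = 720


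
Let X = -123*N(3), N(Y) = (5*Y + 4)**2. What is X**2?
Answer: 1971626409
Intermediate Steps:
N(Y) = (4 + 5*Y)**2
X = -44403 (X = -123*(4 + 5*3)**2 = -123*(4 + 15)**2 = -123*19**2 = -123*361 = -44403)
X**2 = (-44403)**2 = 1971626409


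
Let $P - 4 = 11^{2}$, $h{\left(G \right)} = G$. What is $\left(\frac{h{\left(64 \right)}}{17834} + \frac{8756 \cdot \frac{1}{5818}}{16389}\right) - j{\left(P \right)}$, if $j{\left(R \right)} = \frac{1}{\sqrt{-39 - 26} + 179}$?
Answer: $- \frac{8620723872665}{4549669921720134} + \frac{i \sqrt{65}}{32106} \approx -0.0018948 + 0.00025111 i$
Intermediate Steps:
$P = 125$ ($P = 4 + 11^{2} = 4 + 121 = 125$)
$j{\left(R \right)} = \frac{1}{179 + i \sqrt{65}}$ ($j{\left(R \right)} = \frac{1}{\sqrt{-65} + 179} = \frac{1}{i \sqrt{65} + 179} = \frac{1}{179 + i \sqrt{65}}$)
$\left(\frac{h{\left(64 \right)}}{17834} + \frac{8756 \cdot \frac{1}{5818}}{16389}\right) - j{\left(P \right)} = \left(\frac{64}{17834} + \frac{8756 \cdot \frac{1}{5818}}{16389}\right) - \left(\frac{179}{32106} - \frac{i \sqrt{65}}{32106}\right) = \left(64 \cdot \frac{1}{17834} + 8756 \cdot \frac{1}{5818} \cdot \frac{1}{16389}\right) - \left(\frac{179}{32106} - \frac{i \sqrt{65}}{32106}\right) = \left(\frac{32}{8917} + \frac{4378}{2909} \cdot \frac{1}{16389}\right) - \left(\frac{179}{32106} - \frac{i \sqrt{65}}{32106}\right) = \left(\frac{32}{8917} + \frac{4378}{47675601}\right) - \left(\frac{179}{32106} - \frac{i \sqrt{65}}{32106}\right) = \frac{1564657858}{425123334117} - \left(\frac{179}{32106} - \frac{i \sqrt{65}}{32106}\right) = - \frac{8620723872665}{4549669921720134} + \frac{i \sqrt{65}}{32106}$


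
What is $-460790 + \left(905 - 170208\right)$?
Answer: $-630093$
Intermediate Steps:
$-460790 + \left(905 - 170208\right) = -460790 - 169303 = -630093$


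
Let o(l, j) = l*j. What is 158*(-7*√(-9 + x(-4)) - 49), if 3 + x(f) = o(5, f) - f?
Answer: -7742 - 2212*I*√7 ≈ -7742.0 - 5852.4*I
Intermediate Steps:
o(l, j) = j*l
x(f) = -3 + 4*f (x(f) = -3 + (f*5 - f) = -3 + (5*f - f) = -3 + 4*f)
158*(-7*√(-9 + x(-4)) - 49) = 158*(-7*√(-9 + (-3 + 4*(-4))) - 49) = 158*(-7*√(-9 + (-3 - 16)) - 49) = 158*(-7*√(-9 - 19) - 49) = 158*(-14*I*√7 - 49) = 158*(-49 - 14*I*√7) = -7742 - 2212*I*√7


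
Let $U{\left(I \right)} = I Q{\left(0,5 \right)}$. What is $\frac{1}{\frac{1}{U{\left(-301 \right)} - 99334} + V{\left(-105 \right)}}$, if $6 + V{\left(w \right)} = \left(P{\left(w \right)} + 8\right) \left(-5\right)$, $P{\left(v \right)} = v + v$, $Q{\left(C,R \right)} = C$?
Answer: $\frac{99334}{99731335} \approx 0.00099602$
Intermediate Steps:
$P{\left(v \right)} = 2 v$
$V{\left(w \right)} = -46 - 10 w$ ($V{\left(w \right)} = -6 + \left(2 w + 8\right) \left(-5\right) = -6 + \left(8 + 2 w\right) \left(-5\right) = -6 - \left(40 + 10 w\right) = -46 - 10 w$)
$U{\left(I \right)} = 0$ ($U{\left(I \right)} = I 0 = 0$)
$\frac{1}{\frac{1}{U{\left(-301 \right)} - 99334} + V{\left(-105 \right)}} = \frac{1}{\frac{1}{0 - 99334} - -1004} = \frac{1}{\frac{1}{-99334} + \left(-46 + 1050\right)} = \frac{1}{- \frac{1}{99334} + 1004} = \frac{1}{\frac{99731335}{99334}} = \frac{99334}{99731335}$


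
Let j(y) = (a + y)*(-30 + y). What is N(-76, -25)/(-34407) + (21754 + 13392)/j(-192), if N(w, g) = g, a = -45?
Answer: 22418218/33523887 ≈ 0.66872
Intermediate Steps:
j(y) = (-45 + y)*(-30 + y)
N(-76, -25)/(-34407) + (21754 + 13392)/j(-192) = -25/(-34407) + (21754 + 13392)/(1350 + (-192)² - 75*(-192)) = -25*(-1/34407) + 35146/(1350 + 36864 + 14400) = 25/34407 + 35146/52614 = 25/34407 + 35146*(1/52614) = 25/34407 + 17573/26307 = 22418218/33523887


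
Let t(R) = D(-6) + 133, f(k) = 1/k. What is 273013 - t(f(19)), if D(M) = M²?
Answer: 272844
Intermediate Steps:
t(R) = 169 (t(R) = (-6)² + 133 = 36 + 133 = 169)
273013 - t(f(19)) = 273013 - 1*169 = 273013 - 169 = 272844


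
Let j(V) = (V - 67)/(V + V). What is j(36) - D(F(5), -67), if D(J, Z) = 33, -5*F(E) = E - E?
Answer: -2407/72 ≈ -33.431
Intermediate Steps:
F(E) = 0 (F(E) = -(E - E)/5 = -1/5*0 = 0)
j(V) = (-67 + V)/(2*V) (j(V) = (-67 + V)/((2*V)) = (-67 + V)*(1/(2*V)) = (-67 + V)/(2*V))
j(36) - D(F(5), -67) = (1/2)*(-67 + 36)/36 - 1*33 = (1/2)*(1/36)*(-31) - 33 = -31/72 - 33 = -2407/72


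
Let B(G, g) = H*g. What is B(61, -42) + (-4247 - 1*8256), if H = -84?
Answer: -8975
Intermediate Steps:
B(G, g) = -84*g
B(61, -42) + (-4247 - 1*8256) = -84*(-42) + (-4247 - 1*8256) = 3528 + (-4247 - 8256) = 3528 - 12503 = -8975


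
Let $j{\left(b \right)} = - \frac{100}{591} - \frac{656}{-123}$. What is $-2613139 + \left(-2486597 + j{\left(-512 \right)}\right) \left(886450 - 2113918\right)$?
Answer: $\frac{601285231007517}{197} \approx 3.0522 \cdot 10^{12}$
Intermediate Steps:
$j{\left(b \right)} = \frac{3052}{591}$ ($j{\left(b \right)} = \left(-100\right) \frac{1}{591} - - \frac{16}{3} = - \frac{100}{591} + \frac{16}{3} = \frac{3052}{591}$)
$-2613139 + \left(-2486597 + j{\left(-512 \right)}\right) \left(886450 - 2113918\right) = -2613139 + \left(-2486597 + \frac{3052}{591}\right) \left(886450 - 2113918\right) = -2613139 - - \frac{601285745795900}{197} = -2613139 + \frac{601285745795900}{197} = \frac{601285231007517}{197}$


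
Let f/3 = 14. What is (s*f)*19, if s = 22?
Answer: 17556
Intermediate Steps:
f = 42 (f = 3*14 = 42)
(s*f)*19 = (22*42)*19 = 924*19 = 17556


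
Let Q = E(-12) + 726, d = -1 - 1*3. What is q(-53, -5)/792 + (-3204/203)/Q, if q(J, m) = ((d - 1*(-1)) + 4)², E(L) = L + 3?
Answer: -797339/38425464 ≈ -0.020750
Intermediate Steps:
d = -4 (d = -1 - 3 = -4)
E(L) = 3 + L
q(J, m) = 1 (q(J, m) = ((-4 - 1*(-1)) + 4)² = ((-4 + 1) + 4)² = (-3 + 4)² = 1² = 1)
Q = 717 (Q = (3 - 12) + 726 = -9 + 726 = 717)
q(-53, -5)/792 + (-3204/203)/Q = 1/792 - 3204/203/717 = 1*(1/792) - 3204*1/203*(1/717) = 1/792 - 3204/203*1/717 = 1/792 - 1068/48517 = -797339/38425464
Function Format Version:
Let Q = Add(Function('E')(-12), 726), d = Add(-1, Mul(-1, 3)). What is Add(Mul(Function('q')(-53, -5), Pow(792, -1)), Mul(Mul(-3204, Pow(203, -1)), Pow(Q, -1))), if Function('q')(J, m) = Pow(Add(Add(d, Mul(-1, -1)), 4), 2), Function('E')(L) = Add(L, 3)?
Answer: Rational(-797339, 38425464) ≈ -0.020750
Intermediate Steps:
d = -4 (d = Add(-1, -3) = -4)
Function('E')(L) = Add(3, L)
Function('q')(J, m) = 1 (Function('q')(J, m) = Pow(Add(Add(-4, Mul(-1, -1)), 4), 2) = Pow(Add(Add(-4, 1), 4), 2) = Pow(Add(-3, 4), 2) = Pow(1, 2) = 1)
Q = 717 (Q = Add(Add(3, -12), 726) = Add(-9, 726) = 717)
Add(Mul(Function('q')(-53, -5), Pow(792, -1)), Mul(Mul(-3204, Pow(203, -1)), Pow(Q, -1))) = Add(Mul(1, Pow(792, -1)), Mul(Mul(-3204, Pow(203, -1)), Pow(717, -1))) = Add(Mul(1, Rational(1, 792)), Mul(Mul(-3204, Rational(1, 203)), Rational(1, 717))) = Add(Rational(1, 792), Mul(Rational(-3204, 203), Rational(1, 717))) = Add(Rational(1, 792), Rational(-1068, 48517)) = Rational(-797339, 38425464)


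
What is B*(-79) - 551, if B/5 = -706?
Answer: 278319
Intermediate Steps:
B = -3530 (B = 5*(-706) = -3530)
B*(-79) - 551 = -3530*(-79) - 551 = 278870 - 551 = 278319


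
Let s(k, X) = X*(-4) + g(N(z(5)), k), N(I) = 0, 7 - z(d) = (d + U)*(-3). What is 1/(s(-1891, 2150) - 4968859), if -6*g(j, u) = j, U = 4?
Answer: -1/4977459 ≈ -2.0091e-7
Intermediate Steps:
z(d) = 19 + 3*d (z(d) = 7 - (d + 4)*(-3) = 7 - (4 + d)*(-3) = 7 - (-12 - 3*d) = 7 + (12 + 3*d) = 19 + 3*d)
g(j, u) = -j/6
s(k, X) = -4*X (s(k, X) = X*(-4) - 1/6*0 = -4*X + 0 = -4*X)
1/(s(-1891, 2150) - 4968859) = 1/(-4*2150 - 4968859) = 1/(-8600 - 4968859) = 1/(-4977459) = -1/4977459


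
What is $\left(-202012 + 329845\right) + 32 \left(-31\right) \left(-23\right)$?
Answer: $150649$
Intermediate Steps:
$\left(-202012 + 329845\right) + 32 \left(-31\right) \left(-23\right) = 127833 - -22816 = 127833 + 22816 = 150649$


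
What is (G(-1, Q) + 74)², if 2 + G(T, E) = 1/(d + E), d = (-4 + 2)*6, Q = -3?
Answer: 1164241/225 ≈ 5174.4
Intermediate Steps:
d = -12 (d = -2*6 = -12)
G(T, E) = -2 + 1/(-12 + E)
(G(-1, Q) + 74)² = ((25 - 2*(-3))/(-12 - 3) + 74)² = ((25 + 6)/(-15) + 74)² = (-1/15*31 + 74)² = (-31/15 + 74)² = (1079/15)² = 1164241/225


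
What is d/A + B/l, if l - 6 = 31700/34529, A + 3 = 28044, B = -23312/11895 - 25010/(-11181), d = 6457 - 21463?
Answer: -1884893833811207/3807076606405995 ≈ -0.49510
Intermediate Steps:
d = -15006
B = 12280826/44332665 (B = -23312*1/11895 - 25010*(-1/11181) = -23312/11895 + 25010/11181 = 12280826/44332665 ≈ 0.27702)
A = 28041 (A = -3 + 28044 = 28041)
l = 238874/34529 (l = 6 + 31700/34529 = 238874/34529 ≈ 6.9181)
d/A + B/l = -15006/28041 + 12280826/(44332665*(238874/34529)) = -15006*1/28041 + (12280826/44332665)*(34529/238874) = -5002/9347 + 212022320477/5294960509605 = -1884893833811207/3807076606405995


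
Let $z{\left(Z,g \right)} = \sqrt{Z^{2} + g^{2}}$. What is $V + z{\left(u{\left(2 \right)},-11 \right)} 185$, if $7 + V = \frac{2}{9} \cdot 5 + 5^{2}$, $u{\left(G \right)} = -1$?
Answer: $\frac{172}{9} + 185 \sqrt{122} \approx 2062.5$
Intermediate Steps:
$V = \frac{172}{9}$ ($V = -7 + \left(\frac{2}{9} \cdot 5 + 5^{2}\right) = -7 + \left(2 \cdot \frac{1}{9} \cdot 5 + 25\right) = -7 + \left(\frac{2}{9} \cdot 5 + 25\right) = -7 + \left(\frac{10}{9} + 25\right) = -7 + \frac{235}{9} = \frac{172}{9} \approx 19.111$)
$V + z{\left(u{\left(2 \right)},-11 \right)} 185 = \frac{172}{9} + \sqrt{\left(-1\right)^{2} + \left(-11\right)^{2}} \cdot 185 = \frac{172}{9} + \sqrt{1 + 121} \cdot 185 = \frac{172}{9} + \sqrt{122} \cdot 185 = \frac{172}{9} + 185 \sqrt{122}$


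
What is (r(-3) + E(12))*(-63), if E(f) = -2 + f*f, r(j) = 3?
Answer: -9135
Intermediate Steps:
E(f) = -2 + f**2
(r(-3) + E(12))*(-63) = (3 + (-2 + 12**2))*(-63) = (3 + (-2 + 144))*(-63) = (3 + 142)*(-63) = 145*(-63) = -9135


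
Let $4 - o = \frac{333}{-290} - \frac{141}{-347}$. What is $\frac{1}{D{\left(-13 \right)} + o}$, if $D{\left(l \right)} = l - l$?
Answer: $\frac{100630}{477181} \approx 0.21088$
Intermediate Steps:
$D{\left(l \right)} = 0$
$o = \frac{477181}{100630}$ ($o = 4 - \left(\frac{333}{-290} - \frac{141}{-347}\right) = 4 - \left(333 \left(- \frac{1}{290}\right) - - \frac{141}{347}\right) = 4 - \left(- \frac{333}{290} + \frac{141}{347}\right) = 4 - - \frac{74661}{100630} = 4 + \frac{74661}{100630} = \frac{477181}{100630} \approx 4.7419$)
$\frac{1}{D{\left(-13 \right)} + o} = \frac{1}{0 + \frac{477181}{100630}} = \frac{1}{\frac{477181}{100630}} = \frac{100630}{477181}$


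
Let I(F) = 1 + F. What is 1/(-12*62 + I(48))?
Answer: -1/695 ≈ -0.0014388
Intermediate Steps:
1/(-12*62 + I(48)) = 1/(-12*62 + (1 + 48)) = 1/(-744 + 49) = 1/(-695) = -1/695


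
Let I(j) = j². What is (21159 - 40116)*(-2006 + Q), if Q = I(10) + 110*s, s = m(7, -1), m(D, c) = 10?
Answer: 15279342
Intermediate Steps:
s = 10
Q = 1200 (Q = 10² + 110*10 = 100 + 1100 = 1200)
(21159 - 40116)*(-2006 + Q) = (21159 - 40116)*(-2006 + 1200) = -18957*(-806) = 15279342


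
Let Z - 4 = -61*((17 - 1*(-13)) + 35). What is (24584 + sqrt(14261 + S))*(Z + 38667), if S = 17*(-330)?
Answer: 853212304 + 34706*sqrt(8651) ≈ 8.5644e+8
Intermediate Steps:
S = -5610
Z = -3961 (Z = 4 - 61*((17 - 1*(-13)) + 35) = 4 - 61*((17 + 13) + 35) = 4 - 61*(30 + 35) = 4 - 61*65 = 4 - 3965 = -3961)
(24584 + sqrt(14261 + S))*(Z + 38667) = (24584 + sqrt(14261 - 5610))*(-3961 + 38667) = (24584 + sqrt(8651))*34706 = 853212304 + 34706*sqrt(8651)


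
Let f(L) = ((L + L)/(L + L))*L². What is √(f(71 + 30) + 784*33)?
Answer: √36073 ≈ 189.93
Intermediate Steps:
f(L) = L² (f(L) = ((2*L)/((2*L)))*L² = ((2*L)*(1/(2*L)))*L² = 1*L² = L²)
√(f(71 + 30) + 784*33) = √((71 + 30)² + 784*33) = √(101² + 25872) = √(10201 + 25872) = √36073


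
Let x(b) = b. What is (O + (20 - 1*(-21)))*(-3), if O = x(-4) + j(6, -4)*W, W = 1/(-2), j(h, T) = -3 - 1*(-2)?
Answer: -225/2 ≈ -112.50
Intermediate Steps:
j(h, T) = -1 (j(h, T) = -3 + 2 = -1)
W = -½ ≈ -0.50000
O = -7/2 (O = -4 - 1*(-½) = -4 + ½ = -7/2 ≈ -3.5000)
(O + (20 - 1*(-21)))*(-3) = (-7/2 + (20 - 1*(-21)))*(-3) = (-7/2 + (20 + 21))*(-3) = (-7/2 + 41)*(-3) = (75/2)*(-3) = -225/2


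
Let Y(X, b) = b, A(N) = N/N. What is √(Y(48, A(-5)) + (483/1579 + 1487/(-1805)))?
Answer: √10847232615/150005 ≈ 0.69431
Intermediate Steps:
A(N) = 1
√(Y(48, A(-5)) + (483/1579 + 1487/(-1805))) = √(1 + (483/1579 + 1487/(-1805))) = √(1 + (483*(1/1579) + 1487*(-1/1805))) = √(1 + (483/1579 - 1487/1805)) = √(1 - 1476158/2850095) = √(1373937/2850095) = √10847232615/150005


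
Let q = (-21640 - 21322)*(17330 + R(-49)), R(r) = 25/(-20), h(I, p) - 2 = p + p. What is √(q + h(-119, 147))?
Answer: I*√2977909846/2 ≈ 27285.0*I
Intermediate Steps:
h(I, p) = 2 + 2*p (h(I, p) = 2 + (p + p) = 2 + 2*p)
R(r) = -5/4 (R(r) = 25*(-1/20) = -5/4)
q = -1488955515/2 (q = (-21640 - 21322)*(17330 - 5/4) = -42962*69315/4 = -1488955515/2 ≈ -7.4448e+8)
√(q + h(-119, 147)) = √(-1488955515/2 + (2 + 2*147)) = √(-1488955515/2 + (2 + 294)) = √(-1488955515/2 + 296) = √(-1488954923/2) = I*√2977909846/2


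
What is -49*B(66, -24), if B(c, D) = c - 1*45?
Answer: -1029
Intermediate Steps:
B(c, D) = -45 + c (B(c, D) = c - 45 = -45 + c)
-49*B(66, -24) = -49*(-45 + 66) = -49*21 = -1029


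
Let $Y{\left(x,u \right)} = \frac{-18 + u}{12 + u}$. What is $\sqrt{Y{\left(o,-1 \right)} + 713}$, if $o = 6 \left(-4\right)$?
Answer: $\frac{4 \sqrt{5379}}{11} \approx 26.67$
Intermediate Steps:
$o = -24$
$Y{\left(x,u \right)} = \frac{-18 + u}{12 + u}$
$\sqrt{Y{\left(o,-1 \right)} + 713} = \sqrt{\frac{-18 - 1}{12 - 1} + 713} = \sqrt{\frac{1}{11} \left(-19\right) + 713} = \sqrt{- \frac{19}{11} + 713} = \sqrt{\frac{7824}{11}} = \frac{4 \sqrt{5379}}{11}$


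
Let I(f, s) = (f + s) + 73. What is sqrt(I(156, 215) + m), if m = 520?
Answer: 2*sqrt(241) ≈ 31.048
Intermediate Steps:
I(f, s) = 73 + f + s
sqrt(I(156, 215) + m) = sqrt((73 + 156 + 215) + 520) = sqrt(444 + 520) = sqrt(964) = 2*sqrt(241)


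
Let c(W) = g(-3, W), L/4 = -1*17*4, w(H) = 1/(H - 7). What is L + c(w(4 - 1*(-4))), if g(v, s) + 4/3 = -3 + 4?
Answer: -817/3 ≈ -272.33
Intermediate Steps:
g(v, s) = -⅓ (g(v, s) = -4/3 + (-3 + 4) = -4/3 + 1 = -⅓)
w(H) = 1/(-7 + H)
L = -272 (L = 4*(-1*17*4) = 4*(-17*4) = 4*(-68) = -272)
c(W) = -⅓
L + c(w(4 - 1*(-4))) = -272 - ⅓ = -817/3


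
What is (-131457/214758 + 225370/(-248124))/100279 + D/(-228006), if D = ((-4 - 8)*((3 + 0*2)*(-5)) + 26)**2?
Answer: -1881524974991147/10108493696709861 ≈ -0.18613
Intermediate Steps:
D = 42436 (D = (-12*(3 + 0)*(-5) + 26)**2 = (-36*(-5) + 26)**2 = (-12*(-15) + 26)**2 = (180 + 26)**2 = 206**2 = 42436)
(-131457/214758 + 225370/(-248124))/100279 + D/(-228006) = (-131457/214758 + 225370/(-248124))/100279 + 42436/(-228006) = (-131457*1/214758 + 225370*(-1/248124))*(1/100279) + 42436*(-1/228006) = (-43819/71586 - 3635/4002)*(1/100279) - 21218/114003 = -36298229/23873931*1/100279 - 21218/114003 = -36298229/2394053926749 - 21218/114003 = -1881524974991147/10108493696709861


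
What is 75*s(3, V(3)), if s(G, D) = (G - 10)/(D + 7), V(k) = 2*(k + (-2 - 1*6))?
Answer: 175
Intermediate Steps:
V(k) = -16 + 2*k (V(k) = 2*(k + (-2 - 6)) = 2*(k - 8) = 2*(-8 + k) = -16 + 2*k)
s(G, D) = (-10 + G)/(7 + D)
75*s(3, V(3)) = 75*((-10 + 3)/(7 + (-16 + 2*3))) = 75*(-7/(7 + (-16 + 6))) = 75*(-7/(7 - 10)) = 75*(-7/(-3)) = 75*(-1/3*(-7)) = 75*(7/3) = 175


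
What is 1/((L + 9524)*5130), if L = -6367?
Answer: 1/16195410 ≈ 6.1746e-8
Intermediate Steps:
1/((L + 9524)*5130) = 1/((-6367 + 9524)*5130) = (1/5130)/3157 = (1/3157)*(1/5130) = 1/16195410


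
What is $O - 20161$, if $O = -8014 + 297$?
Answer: $-27878$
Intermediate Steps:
$O = -7717$
$O - 20161 = -7717 - 20161 = -27878$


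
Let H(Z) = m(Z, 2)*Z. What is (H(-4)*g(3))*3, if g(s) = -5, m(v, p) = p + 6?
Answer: 480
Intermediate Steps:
m(v, p) = 6 + p
H(Z) = 8*Z (H(Z) = (6 + 2)*Z = 8*Z)
(H(-4)*g(3))*3 = ((8*(-4))*(-5))*3 = -32*(-5)*3 = 160*3 = 480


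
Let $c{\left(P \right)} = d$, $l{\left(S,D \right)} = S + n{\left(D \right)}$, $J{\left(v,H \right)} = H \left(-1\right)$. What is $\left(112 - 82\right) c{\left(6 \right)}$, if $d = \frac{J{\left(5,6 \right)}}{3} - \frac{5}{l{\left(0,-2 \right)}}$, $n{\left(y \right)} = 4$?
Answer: $- \frac{195}{2} \approx -97.5$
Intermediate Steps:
$J{\left(v,H \right)} = - H$
$l{\left(S,D \right)} = 4 + S$ ($l{\left(S,D \right)} = S + 4 = 4 + S$)
$d = - \frac{13}{4}$ ($d = \frac{\left(-1\right) 6}{3} - \frac{5}{4 + 0} = \left(-6\right) \frac{1}{3} - \frac{5}{4} = -2 - \frac{5}{4} = - \frac{13}{4} \approx -3.25$)
$c{\left(P \right)} = - \frac{13}{4}$
$\left(112 - 82\right) c{\left(6 \right)} = \left(112 - 82\right) \left(- \frac{13}{4}\right) = 30 \left(- \frac{13}{4}\right) = - \frac{195}{2}$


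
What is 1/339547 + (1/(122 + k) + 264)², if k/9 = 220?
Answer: 104562206692004831/1500255822988 ≈ 69696.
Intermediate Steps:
k = 1980 (k = 9*220 = 1980)
1/339547 + (1/(122 + k) + 264)² = 1/339547 + (1/(122 + 1980) + 264)² = 1/339547 + (1/2102 + 264)² = 1/339547 + (554929/2102)² = 1/339547 + 307946195041/4418404 = 104562206692004831/1500255822988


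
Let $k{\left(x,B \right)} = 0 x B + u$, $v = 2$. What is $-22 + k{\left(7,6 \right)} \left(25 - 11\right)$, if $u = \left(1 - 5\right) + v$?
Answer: $-50$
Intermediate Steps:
$u = -2$ ($u = \left(1 - 5\right) + 2 = -4 + 2 = -2$)
$k{\left(x,B \right)} = -2$ ($k{\left(x,B \right)} = 0 x B - 2 = 0 B - 2 = 0 - 2 = -2$)
$-22 + k{\left(7,6 \right)} \left(25 - 11\right) = -22 - 2 \left(25 - 11\right) = -22 - 28 = -50$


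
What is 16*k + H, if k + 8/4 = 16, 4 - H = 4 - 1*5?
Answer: 229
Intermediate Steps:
H = 5 (H = 4 - (4 - 1*5) = 4 - (4 - 5) = 4 - 1*(-1) = 4 + 1 = 5)
k = 14 (k = -2 + 16 = 14)
16*k + H = 16*14 + 5 = 224 + 5 = 229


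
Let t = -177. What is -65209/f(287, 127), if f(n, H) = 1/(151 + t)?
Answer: 1695434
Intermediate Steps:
f(n, H) = -1/26 (f(n, H) = 1/(151 - 177) = 1/(-26) = -1/26)
-65209/f(287, 127) = -65209/(-1/26) = -65209*(-26) = 1695434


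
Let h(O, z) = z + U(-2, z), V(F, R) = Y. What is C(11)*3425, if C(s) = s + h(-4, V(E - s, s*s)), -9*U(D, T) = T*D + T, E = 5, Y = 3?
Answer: 147275/3 ≈ 49092.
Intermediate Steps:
V(F, R) = 3
U(D, T) = -T/9 - D*T/9 (U(D, T) = -(T*D + T)/9 = -(D*T + T)/9 = -(T + D*T)/9 = -T/9 - D*T/9)
h(O, z) = 10*z/9 (h(O, z) = z - z*(1 - 2)/9 = z - ⅑*z*(-1) = z + z/9 = 10*z/9)
C(s) = 10/3 + s (C(s) = s + (10/9)*3 = s + 10/3 = 10/3 + s)
C(11)*3425 = (10/3 + 11)*3425 = (43/3)*3425 = 147275/3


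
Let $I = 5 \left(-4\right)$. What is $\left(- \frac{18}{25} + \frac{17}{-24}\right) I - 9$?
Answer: $\frac{587}{30} \approx 19.567$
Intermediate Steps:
$I = -20$
$\left(- \frac{18}{25} + \frac{17}{-24}\right) I - 9 = \left(- \frac{18}{25} + \frac{17}{-24}\right) \left(-20\right) - 9 = \left(\left(-18\right) \frac{1}{25} + 17 \left(- \frac{1}{24}\right)\right) \left(-20\right) - 9 = \left(- \frac{18}{25} - \frac{17}{24}\right) \left(-20\right) - 9 = \left(- \frac{857}{600}\right) \left(-20\right) - 9 = \frac{857}{30} - 9 = \frac{587}{30}$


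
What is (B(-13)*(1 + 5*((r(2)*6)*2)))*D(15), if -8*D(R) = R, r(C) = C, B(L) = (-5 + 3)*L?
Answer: -23595/4 ≈ -5898.8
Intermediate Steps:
B(L) = -2*L
D(R) = -R/8
(B(-13)*(1 + 5*((r(2)*6)*2)))*D(15) = ((-2*(-13))*(1 + 5*((2*6)*2)))*(-⅛*15) = (26*(1 + 5*(12*2)))*(-15/8) = (26*(1 + 5*24))*(-15/8) = (26*(1 + 120))*(-15/8) = (26*121)*(-15/8) = 3146*(-15/8) = -23595/4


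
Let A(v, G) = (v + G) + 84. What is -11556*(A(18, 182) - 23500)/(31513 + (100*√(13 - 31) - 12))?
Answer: 8451217308096/992493001 - 80485228800*I*√2/992493001 ≈ 8515.1 - 114.68*I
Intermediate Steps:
A(v, G) = 84 + G + v (A(v, G) = (G + v) + 84 = 84 + G + v)
-11556*(A(18, 182) - 23500)/(31513 + (100*√(13 - 31) - 12)) = -11556*((84 + 182 + 18) - 23500)/(31513 + (100*√(13 - 31) - 12)) = -11556*(284 - 23500)/(31513 + (100*√(-18) - 12)) = -11556*(-23216/(31513 + (100*(3*I*√2) - 12))) = -11556*(-23216/(31513 + (300*I*√2 - 12))) = -11556*(-23216/(31513 + (-12 + 300*I*√2))) = -11556*(-23216/(31501 + 300*I*√2)) = -11556/(-31501/23216 - 75*I*√2/5804)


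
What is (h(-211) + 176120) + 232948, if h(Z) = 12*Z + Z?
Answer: 406325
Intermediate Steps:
h(Z) = 13*Z
(h(-211) + 176120) + 232948 = (13*(-211) + 176120) + 232948 = (-2743 + 176120) + 232948 = 173377 + 232948 = 406325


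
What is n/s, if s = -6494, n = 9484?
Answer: -4742/3247 ≈ -1.4604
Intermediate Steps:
n/s = 9484/(-6494) = 9484*(-1/6494) = -4742/3247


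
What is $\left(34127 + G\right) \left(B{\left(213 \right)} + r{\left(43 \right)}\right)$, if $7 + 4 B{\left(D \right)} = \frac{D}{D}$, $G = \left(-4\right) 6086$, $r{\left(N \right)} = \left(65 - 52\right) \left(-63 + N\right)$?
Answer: $- \frac{5116509}{2} \approx -2.5583 \cdot 10^{6}$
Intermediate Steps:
$r{\left(N \right)} = -819 + 13 N$ ($r{\left(N \right)} = 13 \left(-63 + N\right) = -819 + 13 N$)
$G = -24344$
$B{\left(D \right)} = - \frac{3}{2}$ ($B{\left(D \right)} = - \frac{7}{4} + \frac{D \frac{1}{D}}{4} = - \frac{7}{4} + \frac{1}{4} \cdot 1 = - \frac{7}{4} + \frac{1}{4} = - \frac{3}{2}$)
$\left(34127 + G\right) \left(B{\left(213 \right)} + r{\left(43 \right)}\right) = \left(34127 - 24344\right) \left(- \frac{3}{2} + \left(-819 + 13 \cdot 43\right)\right) = 9783 \left(- \frac{3}{2} + \left(-819 + 559\right)\right) = 9783 \left(- \frac{3}{2} - 260\right) = 9783 \left(- \frac{523}{2}\right) = - \frac{5116509}{2}$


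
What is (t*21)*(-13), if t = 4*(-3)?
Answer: 3276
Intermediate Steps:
t = -12
(t*21)*(-13) = -12*21*(-13) = -252*(-13) = 3276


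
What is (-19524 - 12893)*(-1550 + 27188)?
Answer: -831107046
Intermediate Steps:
(-19524 - 12893)*(-1550 + 27188) = -32417*25638 = -831107046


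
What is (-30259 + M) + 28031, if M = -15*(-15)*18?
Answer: 1822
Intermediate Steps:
M = 4050 (M = 225*18 = 4050)
(-30259 + M) + 28031 = (-30259 + 4050) + 28031 = -26209 + 28031 = 1822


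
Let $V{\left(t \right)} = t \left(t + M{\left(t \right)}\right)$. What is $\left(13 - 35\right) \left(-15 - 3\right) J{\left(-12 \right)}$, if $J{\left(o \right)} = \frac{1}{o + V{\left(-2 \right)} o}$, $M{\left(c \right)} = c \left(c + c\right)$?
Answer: $3$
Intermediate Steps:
$M{\left(c \right)} = 2 c^{2}$ ($M{\left(c \right)} = c 2 c = 2 c^{2}$)
$V{\left(t \right)} = t \left(t + 2 t^{2}\right)$
$J{\left(o \right)} = - \frac{1}{11 o}$ ($J{\left(o \right)} = \frac{1}{o + \left(-2\right)^{2} \left(1 + 2 \left(-2\right)\right) o} = \frac{1}{o + 4 \left(1 - 4\right) o} = \frac{1}{o + 4 \left(-3\right) o} = \frac{1}{o - 12 o} = \frac{1}{\left(-11\right) o} = - \frac{1}{11 o}$)
$\left(13 - 35\right) \left(-15 - 3\right) J{\left(-12 \right)} = \left(13 - 35\right) \left(-15 - 3\right) \left(- \frac{1}{11 \left(-12\right)}\right) = \left(-22\right) \left(-18\right) \left(\left(- \frac{1}{11}\right) \left(- \frac{1}{12}\right)\right) = 396 \cdot \frac{1}{132} = 3$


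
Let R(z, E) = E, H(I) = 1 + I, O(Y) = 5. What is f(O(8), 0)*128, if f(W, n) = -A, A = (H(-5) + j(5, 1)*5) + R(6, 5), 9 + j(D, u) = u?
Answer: 4992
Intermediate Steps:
j(D, u) = -9 + u
A = -39 (A = ((1 - 5) + (-9 + 1)*5) + 5 = (-4 - 8*5) + 5 = (-4 - 40) + 5 = -44 + 5 = -39)
f(W, n) = 39 (f(W, n) = -1*(-39) = 39)
f(O(8), 0)*128 = 39*128 = 4992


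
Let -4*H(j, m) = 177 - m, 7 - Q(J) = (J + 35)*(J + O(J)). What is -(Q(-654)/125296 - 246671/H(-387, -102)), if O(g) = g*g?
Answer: -197381594879/34957584 ≈ -5646.3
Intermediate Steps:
O(g) = g**2
Q(J) = 7 - (35 + J)*(J + J**2) (Q(J) = 7 - (J + 35)*(J + J**2) = 7 - (35 + J)*(J + J**2))
H(j, m) = -177/4 + m/4 (H(j, m) = -(177 - m)/4 = -177/4 + m/4)
-(Q(-654)/125296 - 246671/H(-387, -102)) = -((7 - 1*(-654)**3 - 36*(-654)**2 - 35*(-654))/125296 - 246671/(-177/4 + (1/4)*(-102))) = -((7 - 1*(-279726264) - 36*427716 + 22890)*(1/125296) - 246671/(-177/4 - 51/2)) = -((7 + 279726264 - 15397776 + 22890)*(1/125296) - 246671/(-279/4)) = -(264351385*(1/125296) - 246671*(-4/279)) = -(264351385/125296 + 986684/279) = -1*197381594879/34957584 = -197381594879/34957584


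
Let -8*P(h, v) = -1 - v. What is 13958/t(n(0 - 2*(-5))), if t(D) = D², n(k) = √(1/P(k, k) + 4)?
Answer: 76769/26 ≈ 2952.7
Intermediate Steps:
P(h, v) = ⅛ + v/8 (P(h, v) = -(-1 - v)/8 = ⅛ + v/8)
n(k) = √(4 + 1/(⅛ + k/8)) (n(k) = √(1/(⅛ + k/8) + 4) = √(4 + 1/(⅛ + k/8)))
13958/t(n(0 - 2*(-5))) = 13958/((2*√((3 + (0 - 2*(-5)))/(1 + (0 - 2*(-5)))))²) = 13958/((2*√((3 + (0 + 10))/(1 + (0 + 10))))²) = 13958/((2*√((3 + 10)/(1 + 10)))²) = 13958/((2*√(13/11))²) = 13958/((2*(√143/11))²) = 13958/((2*√143/11)²) = 13958/(52/11) = 13958*(11/52) = 76769/26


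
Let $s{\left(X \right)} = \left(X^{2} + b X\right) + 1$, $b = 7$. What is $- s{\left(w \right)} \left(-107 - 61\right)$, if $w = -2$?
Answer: $-1512$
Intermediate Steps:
$s{\left(X \right)} = 1 + X^{2} + 7 X$ ($s{\left(X \right)} = \left(X^{2} + 7 X\right) + 1 = 1 + X^{2} + 7 X$)
$- s{\left(w \right)} \left(-107 - 61\right) = - \left(1 + \left(-2\right)^{2} + 7 \left(-2\right)\right) \left(-107 - 61\right) = - \left(1 + 4 - 14\right) \left(-168\right) = - \left(-9\right) \left(-168\right) = \left(-1\right) 1512 = -1512$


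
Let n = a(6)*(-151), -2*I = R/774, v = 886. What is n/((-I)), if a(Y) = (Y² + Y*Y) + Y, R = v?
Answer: -9116172/443 ≈ -20578.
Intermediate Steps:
R = 886
a(Y) = Y + 2*Y² (a(Y) = (Y² + Y²) + Y = 2*Y² + Y = Y + 2*Y²)
I = -443/774 ≈ -0.57235
n = -11778 (n = (6*(1 + 2*6))*(-151) = (6*(1 + 12))*(-151) = (6*13)*(-151) = 78*(-151) = -11778)
n/((-I)) = -11778/((-1*(-443/774))) = -11778/443/774 = -11778*774/443 = -9116172/443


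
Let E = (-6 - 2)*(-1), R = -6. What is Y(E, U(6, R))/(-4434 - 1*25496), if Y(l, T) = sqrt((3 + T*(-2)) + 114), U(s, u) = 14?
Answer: -sqrt(89)/29930 ≈ -0.00031520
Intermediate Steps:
E = 8 (E = -8*(-1) = 8)
Y(l, T) = sqrt(117 - 2*T) (Y(l, T) = sqrt((3 - 2*T) + 114) = sqrt(117 - 2*T))
Y(E, U(6, R))/(-4434 - 1*25496) = sqrt(117 - 2*14)/(-4434 - 1*25496) = sqrt(117 - 28)/(-4434 - 25496) = sqrt(89)/(-29930) = sqrt(89)*(-1/29930) = -sqrt(89)/29930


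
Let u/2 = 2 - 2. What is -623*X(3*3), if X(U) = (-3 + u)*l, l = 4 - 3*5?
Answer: -20559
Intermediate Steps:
u = 0 (u = 2*(2 - 2) = 2*0 = 0)
l = -11 (l = 4 - 15 = -11)
X(U) = 33 (X(U) = (-3 + 0)*(-11) = -3*(-11) = 33)
-623*X(3*3) = -623*33 = -20559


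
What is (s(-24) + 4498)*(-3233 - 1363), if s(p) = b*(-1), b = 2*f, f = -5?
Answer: -20718768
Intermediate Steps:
b = -10 (b = 2*(-5) = -10)
s(p) = 10 (s(p) = -10*(-1) = 10)
(s(-24) + 4498)*(-3233 - 1363) = (10 + 4498)*(-3233 - 1363) = 4508*(-4596) = -20718768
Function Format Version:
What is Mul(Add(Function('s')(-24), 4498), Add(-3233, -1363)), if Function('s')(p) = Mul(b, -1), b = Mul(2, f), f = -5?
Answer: -20718768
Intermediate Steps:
b = -10 (b = Mul(2, -5) = -10)
Function('s')(p) = 10 (Function('s')(p) = Mul(-10, -1) = 10)
Mul(Add(Function('s')(-24), 4498), Add(-3233, -1363)) = Mul(Add(10, 4498), Add(-3233, -1363)) = Mul(4508, -4596) = -20718768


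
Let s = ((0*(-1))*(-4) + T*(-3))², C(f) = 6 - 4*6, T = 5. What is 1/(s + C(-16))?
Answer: 1/207 ≈ 0.0048309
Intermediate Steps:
C(f) = -18 (C(f) = 6 - 24 = -18)
s = 225 (s = ((0*(-1))*(-4) + 5*(-3))² = (0*(-4) - 15)² = (0 - 15)² = (-15)² = 225)
1/(s + C(-16)) = 1/(225 - 18) = 1/207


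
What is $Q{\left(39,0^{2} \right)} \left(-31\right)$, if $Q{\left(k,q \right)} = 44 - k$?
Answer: $-155$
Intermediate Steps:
$Q{\left(39,0^{2} \right)} \left(-31\right) = \left(44 - 39\right) \left(-31\right) = 5 \left(-31\right) = -155$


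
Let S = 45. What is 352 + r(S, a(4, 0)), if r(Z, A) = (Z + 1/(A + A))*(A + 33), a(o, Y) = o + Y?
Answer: 16173/8 ≈ 2021.6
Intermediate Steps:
a(o, Y) = Y + o
r(Z, A) = (33 + A)*(Z + 1/(2*A)) (r(Z, A) = (Z + 1/(2*A))*(33 + A) = (33 + A)*(Z + 1/(2*A)))
352 + r(S, a(4, 0)) = 352 + (½ + 33*45 + 33/(2*(0 + 4)) + (0 + 4)*45) = 352 + (½ + 1485 + (33/2)/4 + 4*45) = 352 + (½ + 1485 + (33/2)*(¼) + 180) = 352 + (½ + 1485 + 33/8 + 180) = 352 + 13357/8 = 16173/8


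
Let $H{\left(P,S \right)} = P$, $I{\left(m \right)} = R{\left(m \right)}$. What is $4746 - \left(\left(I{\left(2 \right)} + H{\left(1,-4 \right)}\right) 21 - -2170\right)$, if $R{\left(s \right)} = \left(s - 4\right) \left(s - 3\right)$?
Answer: $2513$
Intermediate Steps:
$R{\left(s \right)} = \left(-4 + s\right) \left(-3 + s\right)$
$I{\left(m \right)} = 12 + m^{2} - 7 m$
$4746 - \left(\left(I{\left(2 \right)} + H{\left(1,-4 \right)}\right) 21 - -2170\right) = 4746 - \left(\left(\left(12 + 2^{2} - 14\right) + 1\right) 21 - -2170\right) = 4746 - \left(\left(\left(12 + 4 - 14\right) + 1\right) 21 + 2170\right) = 4746 - \left(\left(2 + 1\right) 21 + 2170\right) = 4746 - \left(3 \cdot 21 + 2170\right) = 4746 - \left(63 + 2170\right) = 4746 - 2233 = 2513$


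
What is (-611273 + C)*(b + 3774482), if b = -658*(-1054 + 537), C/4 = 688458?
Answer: 8815918955412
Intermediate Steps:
C = 2753832 (C = 4*688458 = 2753832)
b = 340186 (b = -658*(-517) = 340186)
(-611273 + C)*(b + 3774482) = (-611273 + 2753832)*(340186 + 3774482) = 2142559*4114668 = 8815918955412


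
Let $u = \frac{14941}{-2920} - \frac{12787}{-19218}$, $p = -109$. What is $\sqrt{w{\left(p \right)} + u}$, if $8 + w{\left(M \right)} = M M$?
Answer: $\frac{\sqrt{2335929386872326870}}{14029140} \approx 108.94$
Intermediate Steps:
$w{\left(M \right)} = -8 + M^{2}$ ($w{\left(M \right)} = -8 + M M = -8 + M^{2}$)
$u = - \frac{124899049}{28058280}$ ($u = 14941 \left(- \frac{1}{2920}\right) - - \frac{12787}{19218} = - \frac{14941}{2920} + \frac{12787}{19218} = - \frac{124899049}{28058280} \approx -4.4514$)
$\sqrt{w{\left(p \right)} + u} = \sqrt{\left(-8 + \left(-109\right)^{2}\right) - \frac{124899049}{28058280}} = \sqrt{\left(-8 + 11881\right) - \frac{124899049}{28058280}} = \sqrt{11873 - \frac{124899049}{28058280}} = \sqrt{\frac{333011059391}{28058280}} = \frac{\sqrt{2335929386872326870}}{14029140}$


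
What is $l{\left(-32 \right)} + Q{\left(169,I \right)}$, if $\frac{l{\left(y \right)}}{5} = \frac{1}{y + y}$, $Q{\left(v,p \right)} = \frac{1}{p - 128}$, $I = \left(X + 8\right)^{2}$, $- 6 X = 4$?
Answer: $- \frac{979}{10688} \approx -0.091598$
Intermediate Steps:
$X = - \frac{2}{3}$ ($X = \left(- \frac{1}{6}\right) 4 = - \frac{2}{3} \approx -0.66667$)
$I = \frac{484}{9}$ ($I = \left(- \frac{2}{3} + 8\right)^{2} = \left(\frac{22}{3}\right)^{2} = \frac{484}{9} \approx 53.778$)
$Q{\left(v,p \right)} = \frac{1}{-128 + p}$
$l{\left(y \right)} = \frac{5}{2 y}$ ($l{\left(y \right)} = \frac{5}{y + y} = \frac{5}{2 y}$)
$l{\left(-32 \right)} + Q{\left(169,I \right)} = \frac{5}{2 \left(-32\right)} + \frac{1}{-128 + \frac{484}{9}} = \frac{5}{2} \left(- \frac{1}{32}\right) + \frac{1}{- \frac{668}{9}} = - \frac{5}{64} - \frac{9}{668} = - \frac{979}{10688}$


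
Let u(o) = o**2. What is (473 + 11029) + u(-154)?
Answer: 35218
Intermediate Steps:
(473 + 11029) + u(-154) = (473 + 11029) + (-154)**2 = 11502 + 23716 = 35218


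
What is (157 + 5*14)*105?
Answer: 23835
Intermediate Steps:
(157 + 5*14)*105 = (157 + 70)*105 = 227*105 = 23835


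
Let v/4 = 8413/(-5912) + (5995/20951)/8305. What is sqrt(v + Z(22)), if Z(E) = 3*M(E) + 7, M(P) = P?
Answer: sqrt(1471563047908973443942)/4675802278 ≈ 8.2041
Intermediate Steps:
Z(E) = 7 + 3*E (Z(E) = 3*E + 7 = 7 + 3*E)
v = -26614730805/4675802278 (v = 4*(8413/(-5912) + (5995/20951)/8305) = 4*(8413*(-1/5912) + (5995*(1/20951))*(1/8305)) = 4*(-8413/5912 + (5995/20951)*(1/8305)) = 4*(-8413/5912 + 109/3163601) = 4*(-26614730805/18703209112) = -26614730805/4675802278 ≈ -5.6920)
sqrt(v + Z(22)) = sqrt(-26614730805/4675802278 + (7 + 3*22)) = sqrt(-26614730805/4675802278 + (7 + 66)) = sqrt(-26614730805/4675802278 + 73) = sqrt(314718835489/4675802278) = sqrt(1471563047908973443942)/4675802278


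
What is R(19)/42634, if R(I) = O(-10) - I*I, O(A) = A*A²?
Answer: -1361/42634 ≈ -0.031923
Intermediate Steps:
O(A) = A³
R(I) = -1000 - I² (R(I) = (-10)³ - I*I = -1000 - I²)
R(19)/42634 = (-1000 - 1*19²)/42634 = (-1000 - 1*361)*(1/42634) = (-1000 - 361)*(1/42634) = -1361*1/42634 = -1361/42634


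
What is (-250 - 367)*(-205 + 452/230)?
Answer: 14406333/115 ≈ 1.2527e+5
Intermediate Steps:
(-250 - 367)*(-205 + 452/230) = -617*(-205 + 452*(1/230)) = -617*(-205 + 226/115) = -617*(-23349/115) = 14406333/115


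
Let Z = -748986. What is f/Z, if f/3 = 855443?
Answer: -855443/249662 ≈ -3.4264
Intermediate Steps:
f = 2566329 (f = 3*855443 = 2566329)
f/Z = 2566329/(-748986) = 2566329*(-1/748986) = -855443/249662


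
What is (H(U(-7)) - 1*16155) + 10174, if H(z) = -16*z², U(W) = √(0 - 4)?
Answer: -5917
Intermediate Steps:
U(W) = 2*I (U(W) = √(-4) = 2*I)
(H(U(-7)) - 1*16155) + 10174 = (-16*(2*I)² - 1*16155) + 10174 = (-16*(-4) - 16155) + 10174 = (64 - 16155) + 10174 = -16091 + 10174 = -5917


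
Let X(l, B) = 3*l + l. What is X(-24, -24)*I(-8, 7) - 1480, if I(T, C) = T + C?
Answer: -1384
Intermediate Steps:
X(l, B) = 4*l
I(T, C) = C + T
X(-24, -24)*I(-8, 7) - 1480 = (4*(-24))*(7 - 8) - 1480 = -96*(-1) - 1480 = 96 - 1480 = -1384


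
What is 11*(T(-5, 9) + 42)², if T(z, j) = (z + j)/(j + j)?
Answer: 1588400/81 ≈ 19610.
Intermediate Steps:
T(z, j) = (j + z)/(2*j) (T(z, j) = (j + z)/((2*j)) = (j + z)*(1/(2*j)) = (j + z)/(2*j))
11*(T(-5, 9) + 42)² = 11*((½)*(9 - 5)/9 + 42)² = 11*((½)*(⅑)*4 + 42)² = 11*(2/9 + 42)² = 11*(380/9)² = 11*(144400/81) = 1588400/81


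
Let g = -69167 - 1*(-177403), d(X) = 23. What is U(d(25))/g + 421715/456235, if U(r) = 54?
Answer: 4566938143/4938105146 ≈ 0.92484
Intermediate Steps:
g = 108236 (g = -69167 + 177403 = 108236)
U(d(25))/g + 421715/456235 = 54/108236 + 421715/456235 = 54*(1/108236) + 421715*(1/456235) = 27/54118 + 84343/91247 = 4566938143/4938105146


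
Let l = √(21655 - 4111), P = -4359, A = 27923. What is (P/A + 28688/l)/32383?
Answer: -4359/904230509 + 7172*√4386/71015919 ≈ 0.0066835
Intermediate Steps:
l = 2*√4386 (l = √17544 = 2*√4386 ≈ 132.45)
(P/A + 28688/l)/32383 = (-4359/27923 + 28688/((2*√4386)))/32383 = (-4359*1/27923 + 28688*(√4386/8772))*(1/32383) = (-4359/27923 + 7172*√4386/2193)*(1/32383) = -4359/904230509 + 7172*√4386/71015919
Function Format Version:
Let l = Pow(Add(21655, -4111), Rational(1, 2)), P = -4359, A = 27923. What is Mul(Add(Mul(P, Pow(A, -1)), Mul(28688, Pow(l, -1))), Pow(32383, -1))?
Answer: Add(Rational(-4359, 904230509), Mul(Rational(7172, 71015919), Pow(4386, Rational(1, 2)))) ≈ 0.0066835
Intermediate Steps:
l = Mul(2, Pow(4386, Rational(1, 2))) (l = Pow(17544, Rational(1, 2)) = Mul(2, Pow(4386, Rational(1, 2))) ≈ 132.45)
Mul(Add(Mul(P, Pow(A, -1)), Mul(28688, Pow(l, -1))), Pow(32383, -1)) = Mul(Add(Mul(-4359, Pow(27923, -1)), Mul(28688, Pow(Mul(2, Pow(4386, Rational(1, 2))), -1))), Pow(32383, -1)) = Mul(Add(Mul(-4359, Rational(1, 27923)), Mul(28688, Mul(Rational(1, 8772), Pow(4386, Rational(1, 2))))), Rational(1, 32383)) = Mul(Add(Rational(-4359, 27923), Mul(Rational(7172, 2193), Pow(4386, Rational(1, 2)))), Rational(1, 32383)) = Add(Rational(-4359, 904230509), Mul(Rational(7172, 71015919), Pow(4386, Rational(1, 2))))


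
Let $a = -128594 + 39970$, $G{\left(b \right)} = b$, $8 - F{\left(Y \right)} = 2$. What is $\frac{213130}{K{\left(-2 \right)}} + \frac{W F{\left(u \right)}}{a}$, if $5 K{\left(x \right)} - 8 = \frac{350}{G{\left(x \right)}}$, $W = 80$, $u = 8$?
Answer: $- \frac{5902640360}{925013} \approx -6381.1$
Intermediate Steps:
$F{\left(Y \right)} = 6$ ($F{\left(Y \right)} = 8 - 2 = 6$)
$K{\left(x \right)} = \frac{8}{5} + \frac{70}{x}$ ($K{\left(x \right)} = \frac{8}{5} + \frac{350 \frac{1}{x}}{5} = \frac{8}{5} + \frac{70}{x}$)
$a = -88624$
$\frac{213130}{K{\left(-2 \right)}} + \frac{W F{\left(u \right)}}{a} = \frac{213130}{\frac{8}{5} + \frac{70}{-2}} + \frac{80 \cdot 6}{-88624} = \frac{213130}{\frac{8}{5} + 70 \left(- \frac{1}{2}\right)} + 480 \left(- \frac{1}{88624}\right) = \frac{213130}{\frac{8}{5} - 35} - \frac{30}{5539} = \frac{213130}{- \frac{167}{5}} - \frac{30}{5539} = 213130 \left(- \frac{5}{167}\right) - \frac{30}{5539} = - \frac{1065650}{167} - \frac{30}{5539} = - \frac{5902640360}{925013}$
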